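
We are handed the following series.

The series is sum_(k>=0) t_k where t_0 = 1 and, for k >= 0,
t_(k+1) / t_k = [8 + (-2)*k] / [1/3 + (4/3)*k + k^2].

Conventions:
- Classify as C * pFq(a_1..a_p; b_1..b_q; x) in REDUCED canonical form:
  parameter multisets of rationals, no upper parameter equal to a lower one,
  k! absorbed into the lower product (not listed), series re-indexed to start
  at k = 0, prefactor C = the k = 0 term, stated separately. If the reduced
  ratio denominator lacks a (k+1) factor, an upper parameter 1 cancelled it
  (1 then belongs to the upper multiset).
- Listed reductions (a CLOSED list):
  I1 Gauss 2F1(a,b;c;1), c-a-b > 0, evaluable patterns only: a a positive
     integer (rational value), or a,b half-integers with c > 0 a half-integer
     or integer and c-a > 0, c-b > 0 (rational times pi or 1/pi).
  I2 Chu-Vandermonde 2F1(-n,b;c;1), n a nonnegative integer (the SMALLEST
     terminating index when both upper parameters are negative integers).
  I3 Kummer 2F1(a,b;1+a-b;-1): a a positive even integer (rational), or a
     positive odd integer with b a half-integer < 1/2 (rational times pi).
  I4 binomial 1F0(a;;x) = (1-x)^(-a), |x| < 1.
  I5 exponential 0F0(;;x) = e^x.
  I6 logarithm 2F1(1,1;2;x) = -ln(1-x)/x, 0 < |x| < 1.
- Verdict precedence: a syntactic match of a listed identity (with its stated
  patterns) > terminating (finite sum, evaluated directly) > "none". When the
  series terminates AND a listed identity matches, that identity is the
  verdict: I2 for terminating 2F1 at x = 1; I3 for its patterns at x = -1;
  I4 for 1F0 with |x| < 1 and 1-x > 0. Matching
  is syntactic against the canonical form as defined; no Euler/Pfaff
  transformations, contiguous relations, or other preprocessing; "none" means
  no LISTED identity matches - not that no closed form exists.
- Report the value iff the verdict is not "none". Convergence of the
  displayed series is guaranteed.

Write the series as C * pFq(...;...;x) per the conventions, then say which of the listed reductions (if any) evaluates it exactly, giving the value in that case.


Classification (C = 1): 1F1 with upper {-4}, lower {1/3}, argument x = -2. Verdict: terminating - no listed pattern fits, but -4 in the upper list cuts the series at k = 4; direct evaluation. Sum: 4007/35.

First insight: x = (-2) and factor the ratio over Q (prefactor 1): negated roots = parameters.
Ratio: r(k) = (-2) * (k-4) / [(k+1/3) (k+1)] - rational; roots negated = parameters, x = (-2), C = 1.


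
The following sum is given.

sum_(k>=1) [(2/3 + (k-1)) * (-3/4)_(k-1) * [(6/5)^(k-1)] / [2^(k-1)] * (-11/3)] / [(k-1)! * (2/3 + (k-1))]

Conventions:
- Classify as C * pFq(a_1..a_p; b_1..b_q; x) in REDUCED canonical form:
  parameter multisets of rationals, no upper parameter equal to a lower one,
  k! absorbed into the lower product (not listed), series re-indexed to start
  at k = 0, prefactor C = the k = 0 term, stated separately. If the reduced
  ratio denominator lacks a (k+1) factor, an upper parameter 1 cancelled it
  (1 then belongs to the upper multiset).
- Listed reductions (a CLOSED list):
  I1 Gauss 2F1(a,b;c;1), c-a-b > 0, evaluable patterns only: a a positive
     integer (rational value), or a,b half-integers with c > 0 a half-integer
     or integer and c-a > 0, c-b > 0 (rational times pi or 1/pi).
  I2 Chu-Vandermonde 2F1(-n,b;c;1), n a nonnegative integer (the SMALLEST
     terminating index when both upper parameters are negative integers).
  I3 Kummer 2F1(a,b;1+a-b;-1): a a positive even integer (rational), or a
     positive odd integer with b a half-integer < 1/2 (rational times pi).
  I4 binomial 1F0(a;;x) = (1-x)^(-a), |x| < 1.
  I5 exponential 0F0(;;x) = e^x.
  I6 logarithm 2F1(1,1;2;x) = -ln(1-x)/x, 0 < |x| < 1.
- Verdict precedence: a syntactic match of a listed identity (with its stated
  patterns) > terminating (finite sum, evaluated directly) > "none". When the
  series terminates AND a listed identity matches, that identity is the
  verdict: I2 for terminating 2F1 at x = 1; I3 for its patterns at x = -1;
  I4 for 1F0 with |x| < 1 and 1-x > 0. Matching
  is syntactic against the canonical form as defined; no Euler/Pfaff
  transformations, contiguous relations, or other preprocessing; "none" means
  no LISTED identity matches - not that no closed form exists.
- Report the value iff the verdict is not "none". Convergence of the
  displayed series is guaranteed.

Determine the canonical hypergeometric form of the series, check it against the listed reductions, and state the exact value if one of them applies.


Prefactor -11/3, argument 3/5: 1F0 with upper {-3/4} over lower {-}. Verdict: the I4 binomial reduction applies (the 1F0 binomial series: exponent 3/4, x = 3/5). Sum: (-11/3) * (2/5)^(3/4).

Key observation: x = (3/5) and k + 2/3 divides numerator and denominator alike; C = -11/3, x = 3/5 after cancelling.
Term ratio: r(k) = (3/5) * (k-3/4) / [(k+1)] - rational in k. x = (3/5); t_0 = -11/3; negate the roots.


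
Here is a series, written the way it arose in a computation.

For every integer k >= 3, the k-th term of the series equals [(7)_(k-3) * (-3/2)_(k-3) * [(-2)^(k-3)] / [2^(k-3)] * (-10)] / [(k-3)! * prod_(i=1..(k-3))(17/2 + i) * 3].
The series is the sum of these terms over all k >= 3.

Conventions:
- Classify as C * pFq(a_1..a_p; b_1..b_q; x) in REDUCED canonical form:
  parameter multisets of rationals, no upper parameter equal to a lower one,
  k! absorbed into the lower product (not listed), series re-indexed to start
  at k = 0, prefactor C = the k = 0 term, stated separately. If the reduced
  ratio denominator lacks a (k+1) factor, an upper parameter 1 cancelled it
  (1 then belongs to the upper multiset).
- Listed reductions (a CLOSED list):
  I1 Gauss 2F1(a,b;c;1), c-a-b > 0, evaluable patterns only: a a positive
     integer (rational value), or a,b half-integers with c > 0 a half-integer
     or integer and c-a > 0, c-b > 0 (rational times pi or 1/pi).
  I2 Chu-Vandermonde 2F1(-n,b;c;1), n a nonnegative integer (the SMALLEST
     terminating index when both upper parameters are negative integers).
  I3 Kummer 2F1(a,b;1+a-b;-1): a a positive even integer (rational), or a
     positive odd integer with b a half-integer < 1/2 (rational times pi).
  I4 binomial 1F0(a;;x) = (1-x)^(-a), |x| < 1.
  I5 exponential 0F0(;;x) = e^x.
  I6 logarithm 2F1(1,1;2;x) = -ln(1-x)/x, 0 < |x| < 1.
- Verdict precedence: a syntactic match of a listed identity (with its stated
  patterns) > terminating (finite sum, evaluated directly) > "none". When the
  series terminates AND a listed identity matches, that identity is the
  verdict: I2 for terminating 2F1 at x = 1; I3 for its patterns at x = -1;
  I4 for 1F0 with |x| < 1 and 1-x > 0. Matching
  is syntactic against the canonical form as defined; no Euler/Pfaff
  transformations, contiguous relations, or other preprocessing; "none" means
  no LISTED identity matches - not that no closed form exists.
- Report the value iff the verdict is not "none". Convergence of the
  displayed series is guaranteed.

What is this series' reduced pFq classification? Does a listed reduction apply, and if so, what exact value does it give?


First insight: t_0 = -10/3 here, and the lower running product (prefactor -10/3) is a rising factorial.
Step ratio: r(k) = (-1) * (k-3/2) (k+7) / [(k+19/2) (k+1)] - rational; roots negated = parameters, x = (-1), C = -10/3.

Reduced: x = -1, 2F1, upper = {-3/2, 7}, lower = {19/2}, C = -10/3. Verdict: this is Kummer (I3) (x = -1; c = 19/2 equals 1+a-b for upper {-3/2, 7}: listed pattern). Its exact value is (-1276275/524288) * pi.


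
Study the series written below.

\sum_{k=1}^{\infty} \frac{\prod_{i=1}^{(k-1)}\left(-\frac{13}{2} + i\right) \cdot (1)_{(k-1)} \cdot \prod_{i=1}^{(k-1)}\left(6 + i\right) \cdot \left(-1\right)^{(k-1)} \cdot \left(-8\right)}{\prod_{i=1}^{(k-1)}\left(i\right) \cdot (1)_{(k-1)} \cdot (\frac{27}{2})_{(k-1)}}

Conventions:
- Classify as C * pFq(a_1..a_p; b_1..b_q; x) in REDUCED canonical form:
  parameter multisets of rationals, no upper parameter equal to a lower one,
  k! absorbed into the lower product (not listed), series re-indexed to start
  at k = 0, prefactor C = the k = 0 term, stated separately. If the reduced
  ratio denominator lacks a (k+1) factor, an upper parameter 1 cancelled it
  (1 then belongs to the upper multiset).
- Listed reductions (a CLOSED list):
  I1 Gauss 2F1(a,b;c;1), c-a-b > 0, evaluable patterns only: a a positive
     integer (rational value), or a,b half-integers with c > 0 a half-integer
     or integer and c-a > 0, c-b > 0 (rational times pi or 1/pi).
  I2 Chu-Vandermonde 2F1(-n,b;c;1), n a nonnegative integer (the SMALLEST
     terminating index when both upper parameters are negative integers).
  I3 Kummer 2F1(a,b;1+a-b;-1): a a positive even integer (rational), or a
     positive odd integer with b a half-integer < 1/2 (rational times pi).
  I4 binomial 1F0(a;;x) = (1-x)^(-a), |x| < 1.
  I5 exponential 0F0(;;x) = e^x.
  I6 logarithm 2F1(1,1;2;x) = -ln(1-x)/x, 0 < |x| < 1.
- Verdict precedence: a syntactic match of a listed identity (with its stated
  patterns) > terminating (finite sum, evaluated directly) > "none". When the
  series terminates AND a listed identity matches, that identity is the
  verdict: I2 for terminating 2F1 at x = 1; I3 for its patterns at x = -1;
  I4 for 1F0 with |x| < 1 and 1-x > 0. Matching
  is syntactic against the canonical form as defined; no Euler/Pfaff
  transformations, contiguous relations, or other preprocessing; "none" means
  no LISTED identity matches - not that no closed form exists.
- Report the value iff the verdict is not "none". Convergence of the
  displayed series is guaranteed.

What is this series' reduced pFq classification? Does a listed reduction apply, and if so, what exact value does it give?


This is -8 * 2F1(-\frac{11}{2}, 7; \frac{27}{2}; -1) in reduced canonical form. Verdict: Kummer's theorem (I3) matches (x = -1; c = \frac{27}{2} equals 1+a-b for upper {-\frac{11}{2}, 7}: listed pattern). Hence: \left(-\frac{929553625}{33554432}\right) \cdot \pi.

The tell: x = -1 and the product of the first k integers (C = -8) is k!.
Step ratio: r(k) = -1 * (k-\frac{11}{2}) (k+7) / [(k+\frac{27}{2}) (k+1)] - poly over poly, x = -1 from leading terms; C = -8 at k = 0.


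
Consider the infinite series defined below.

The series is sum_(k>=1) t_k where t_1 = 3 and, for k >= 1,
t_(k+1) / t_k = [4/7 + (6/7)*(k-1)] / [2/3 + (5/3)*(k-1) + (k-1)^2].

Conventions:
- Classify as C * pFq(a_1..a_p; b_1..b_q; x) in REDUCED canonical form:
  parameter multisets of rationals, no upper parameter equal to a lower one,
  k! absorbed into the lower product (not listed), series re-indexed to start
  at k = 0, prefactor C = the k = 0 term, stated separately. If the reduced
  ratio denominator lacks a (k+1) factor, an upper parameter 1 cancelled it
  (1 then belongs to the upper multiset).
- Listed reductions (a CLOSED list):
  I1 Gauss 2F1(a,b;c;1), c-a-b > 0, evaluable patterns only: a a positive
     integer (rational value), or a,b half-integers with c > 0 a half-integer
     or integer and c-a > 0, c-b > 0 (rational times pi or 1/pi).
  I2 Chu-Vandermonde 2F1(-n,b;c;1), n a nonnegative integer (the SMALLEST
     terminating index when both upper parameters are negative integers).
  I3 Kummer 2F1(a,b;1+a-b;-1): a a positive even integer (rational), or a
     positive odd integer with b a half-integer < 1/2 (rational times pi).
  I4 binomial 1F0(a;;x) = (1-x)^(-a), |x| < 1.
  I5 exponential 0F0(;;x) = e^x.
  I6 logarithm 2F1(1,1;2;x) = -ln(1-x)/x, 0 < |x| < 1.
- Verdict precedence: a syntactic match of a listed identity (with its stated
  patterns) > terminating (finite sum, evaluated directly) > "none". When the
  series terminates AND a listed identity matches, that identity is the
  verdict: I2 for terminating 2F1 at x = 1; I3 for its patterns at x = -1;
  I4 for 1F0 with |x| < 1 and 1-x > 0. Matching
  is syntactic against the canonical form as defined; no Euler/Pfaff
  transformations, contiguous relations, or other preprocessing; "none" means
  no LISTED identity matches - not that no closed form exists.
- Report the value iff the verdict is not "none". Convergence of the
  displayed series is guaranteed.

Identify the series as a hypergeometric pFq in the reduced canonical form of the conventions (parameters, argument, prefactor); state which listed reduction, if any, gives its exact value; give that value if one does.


First insight: with t_0 = 3, cancel k + 2/3 from the displayed ratio first; then C = 3, x = 6/7.
Ratio: r(k) = (6/7) * 1 / [(k+1)] ; factor over Q: parameters, x = (6/7), and C = 3.

Classification (C = 3): 0F0 with upper {-}, lower {-}, argument x = 6/7. Verdict: this is exponential (I5) (the 0F0 exponential series at x = 6/7). Value: 3 * e^(6/7).


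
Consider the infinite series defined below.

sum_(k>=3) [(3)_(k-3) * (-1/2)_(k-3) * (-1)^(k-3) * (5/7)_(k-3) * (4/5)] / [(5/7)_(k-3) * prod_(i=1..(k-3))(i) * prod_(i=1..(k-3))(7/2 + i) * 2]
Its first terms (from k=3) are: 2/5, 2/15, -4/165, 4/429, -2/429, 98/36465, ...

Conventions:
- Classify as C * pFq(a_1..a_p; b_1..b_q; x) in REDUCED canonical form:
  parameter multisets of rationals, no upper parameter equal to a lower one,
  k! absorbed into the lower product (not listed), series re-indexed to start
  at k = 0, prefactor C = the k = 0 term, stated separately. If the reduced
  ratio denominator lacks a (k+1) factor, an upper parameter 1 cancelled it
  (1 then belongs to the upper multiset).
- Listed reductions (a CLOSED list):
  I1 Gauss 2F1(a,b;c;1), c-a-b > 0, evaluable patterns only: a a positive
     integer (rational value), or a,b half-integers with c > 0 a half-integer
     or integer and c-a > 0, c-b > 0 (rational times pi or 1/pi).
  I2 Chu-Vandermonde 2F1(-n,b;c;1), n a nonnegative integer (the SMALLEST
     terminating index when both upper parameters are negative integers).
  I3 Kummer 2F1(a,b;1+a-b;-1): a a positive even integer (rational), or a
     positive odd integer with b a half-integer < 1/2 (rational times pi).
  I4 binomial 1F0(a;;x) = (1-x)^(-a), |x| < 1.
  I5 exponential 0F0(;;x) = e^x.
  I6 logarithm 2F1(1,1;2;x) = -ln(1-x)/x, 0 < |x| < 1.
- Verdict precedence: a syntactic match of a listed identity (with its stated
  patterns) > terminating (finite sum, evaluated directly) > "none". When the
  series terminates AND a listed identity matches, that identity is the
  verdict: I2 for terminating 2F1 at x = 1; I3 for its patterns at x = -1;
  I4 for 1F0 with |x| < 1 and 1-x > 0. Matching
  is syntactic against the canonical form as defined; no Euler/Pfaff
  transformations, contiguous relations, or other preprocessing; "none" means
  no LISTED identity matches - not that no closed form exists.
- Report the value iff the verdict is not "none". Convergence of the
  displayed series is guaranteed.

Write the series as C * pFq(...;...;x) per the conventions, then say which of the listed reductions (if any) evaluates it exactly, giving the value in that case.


Prefactor 2/5, argument -1: 2F1 with upper {-1/2, 3} over lower {9/2}. Verdict: Kummer's theorem (I3) matches (x = -1; c = 9/2 equals 1+a-b for upper {-1/2, 3}: listed pattern). Value: (21/128) * pi.

Key step: t_0 = 2/5 here, and the constant factors (C = 2/5) combine into one prefactor.
Step ratio: r(k) = (-1) * (k-1/2) (k+3) / [(k+9/2) (k+1)] ; factor over Q: parameters, x = (-1), and C = 2/5.


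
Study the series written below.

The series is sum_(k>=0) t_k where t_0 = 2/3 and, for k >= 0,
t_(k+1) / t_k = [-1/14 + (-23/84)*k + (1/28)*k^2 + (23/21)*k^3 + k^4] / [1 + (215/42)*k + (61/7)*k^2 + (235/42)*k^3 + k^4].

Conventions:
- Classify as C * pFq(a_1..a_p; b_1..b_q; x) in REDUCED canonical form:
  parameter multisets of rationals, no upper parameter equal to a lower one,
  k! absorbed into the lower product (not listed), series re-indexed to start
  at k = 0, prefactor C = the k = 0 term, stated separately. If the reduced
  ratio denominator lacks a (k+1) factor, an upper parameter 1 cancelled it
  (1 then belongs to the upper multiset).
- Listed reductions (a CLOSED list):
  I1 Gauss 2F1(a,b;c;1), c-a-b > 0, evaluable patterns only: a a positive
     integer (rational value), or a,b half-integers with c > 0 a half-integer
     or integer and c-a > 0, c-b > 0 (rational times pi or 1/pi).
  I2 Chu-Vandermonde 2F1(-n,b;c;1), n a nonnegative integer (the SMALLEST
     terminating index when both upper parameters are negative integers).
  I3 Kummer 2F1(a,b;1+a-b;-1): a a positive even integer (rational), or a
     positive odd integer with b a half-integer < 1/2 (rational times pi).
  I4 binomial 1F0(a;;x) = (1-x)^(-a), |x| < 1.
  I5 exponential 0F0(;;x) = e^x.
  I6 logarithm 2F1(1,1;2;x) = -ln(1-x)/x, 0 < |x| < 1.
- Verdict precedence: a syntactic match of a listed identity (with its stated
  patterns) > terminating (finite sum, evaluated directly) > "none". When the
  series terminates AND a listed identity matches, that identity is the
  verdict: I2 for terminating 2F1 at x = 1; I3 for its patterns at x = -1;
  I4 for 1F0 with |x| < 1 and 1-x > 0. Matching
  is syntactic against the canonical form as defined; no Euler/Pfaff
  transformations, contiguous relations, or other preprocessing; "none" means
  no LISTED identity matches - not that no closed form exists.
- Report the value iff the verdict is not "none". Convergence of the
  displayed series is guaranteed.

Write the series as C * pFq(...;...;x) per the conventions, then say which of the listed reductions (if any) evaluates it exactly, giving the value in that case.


Canonical form: C = 2/3 times 2F1 with upper {-1/2, 1/2}, lower {7/2}, x = 1. Verdict (x = 1): Gauss (I1, half-integer pattern) applies (x = 1; upper {-1/2, 1/2} half-integers, c = 7/2 in the evaluable pattern). Sum: (25/128) * pi.

Structural cue: from the first term 2/3: the parameter 3/7 appears in both the upper and lower lists and cancels (alongside the other common factor).
Term ratio: r(k) = 1 * (k-1/2) (k+1/2) / [(k+7/2) (k+1)] - rational in k, leading ratio 1; with t_0 = 2/3, classification follows.


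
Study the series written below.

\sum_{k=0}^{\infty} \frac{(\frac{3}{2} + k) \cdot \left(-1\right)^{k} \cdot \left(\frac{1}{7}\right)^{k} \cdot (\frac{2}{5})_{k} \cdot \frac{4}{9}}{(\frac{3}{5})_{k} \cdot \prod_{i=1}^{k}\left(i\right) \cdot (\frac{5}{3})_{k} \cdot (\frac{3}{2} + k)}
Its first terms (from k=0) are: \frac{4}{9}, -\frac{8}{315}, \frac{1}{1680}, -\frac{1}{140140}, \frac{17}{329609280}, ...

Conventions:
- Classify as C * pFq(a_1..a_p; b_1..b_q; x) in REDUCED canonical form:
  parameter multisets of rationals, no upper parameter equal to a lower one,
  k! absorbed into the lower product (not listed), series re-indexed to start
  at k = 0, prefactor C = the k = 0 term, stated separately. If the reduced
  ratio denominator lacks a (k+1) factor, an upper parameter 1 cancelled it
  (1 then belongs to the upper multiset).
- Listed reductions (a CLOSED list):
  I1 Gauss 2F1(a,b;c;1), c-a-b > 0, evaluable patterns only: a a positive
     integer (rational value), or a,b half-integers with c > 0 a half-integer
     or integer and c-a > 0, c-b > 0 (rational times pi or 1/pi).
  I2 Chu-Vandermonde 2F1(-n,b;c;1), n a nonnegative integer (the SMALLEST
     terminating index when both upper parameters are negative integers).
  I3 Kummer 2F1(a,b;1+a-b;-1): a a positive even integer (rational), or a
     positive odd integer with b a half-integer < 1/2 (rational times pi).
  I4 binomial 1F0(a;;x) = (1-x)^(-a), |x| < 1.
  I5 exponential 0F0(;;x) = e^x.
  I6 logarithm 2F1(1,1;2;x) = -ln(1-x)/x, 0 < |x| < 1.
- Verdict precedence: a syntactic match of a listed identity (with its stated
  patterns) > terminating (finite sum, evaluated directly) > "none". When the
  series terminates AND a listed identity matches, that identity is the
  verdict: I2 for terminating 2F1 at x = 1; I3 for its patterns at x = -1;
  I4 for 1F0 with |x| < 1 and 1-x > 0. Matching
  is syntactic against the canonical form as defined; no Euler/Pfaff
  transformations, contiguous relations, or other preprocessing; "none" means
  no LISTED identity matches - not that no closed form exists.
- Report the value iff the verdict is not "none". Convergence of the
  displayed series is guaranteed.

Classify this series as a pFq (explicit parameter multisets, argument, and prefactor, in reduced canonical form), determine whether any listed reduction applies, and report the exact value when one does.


The series (x = -\frac{1}{7}) is 1F2: upper {\frac{2}{5}}, lower {\frac{3}{5}, \frac{5}{3}}, prefactor \frac{4}{9}. Verdict: none - this 1F2 at x = -\frac{1}{7} matches no listed pattern, and upper {\frac{2}{5}} holds no stopper.

Key observation: x = -\frac{1}{7} and the factor k + 3/2 cancels (top and bottom), leaving prefactor 4/9.
Ratio: r(k) = -\frac{1}{7} * (k+\frac{2}{5}) / [(k+\frac{3}{5}) (k+\frac{5}{3}) (k+1)] ; factor over Q: parameters, x = -\frac{1}{7}, and C = \frac{4}{9}.


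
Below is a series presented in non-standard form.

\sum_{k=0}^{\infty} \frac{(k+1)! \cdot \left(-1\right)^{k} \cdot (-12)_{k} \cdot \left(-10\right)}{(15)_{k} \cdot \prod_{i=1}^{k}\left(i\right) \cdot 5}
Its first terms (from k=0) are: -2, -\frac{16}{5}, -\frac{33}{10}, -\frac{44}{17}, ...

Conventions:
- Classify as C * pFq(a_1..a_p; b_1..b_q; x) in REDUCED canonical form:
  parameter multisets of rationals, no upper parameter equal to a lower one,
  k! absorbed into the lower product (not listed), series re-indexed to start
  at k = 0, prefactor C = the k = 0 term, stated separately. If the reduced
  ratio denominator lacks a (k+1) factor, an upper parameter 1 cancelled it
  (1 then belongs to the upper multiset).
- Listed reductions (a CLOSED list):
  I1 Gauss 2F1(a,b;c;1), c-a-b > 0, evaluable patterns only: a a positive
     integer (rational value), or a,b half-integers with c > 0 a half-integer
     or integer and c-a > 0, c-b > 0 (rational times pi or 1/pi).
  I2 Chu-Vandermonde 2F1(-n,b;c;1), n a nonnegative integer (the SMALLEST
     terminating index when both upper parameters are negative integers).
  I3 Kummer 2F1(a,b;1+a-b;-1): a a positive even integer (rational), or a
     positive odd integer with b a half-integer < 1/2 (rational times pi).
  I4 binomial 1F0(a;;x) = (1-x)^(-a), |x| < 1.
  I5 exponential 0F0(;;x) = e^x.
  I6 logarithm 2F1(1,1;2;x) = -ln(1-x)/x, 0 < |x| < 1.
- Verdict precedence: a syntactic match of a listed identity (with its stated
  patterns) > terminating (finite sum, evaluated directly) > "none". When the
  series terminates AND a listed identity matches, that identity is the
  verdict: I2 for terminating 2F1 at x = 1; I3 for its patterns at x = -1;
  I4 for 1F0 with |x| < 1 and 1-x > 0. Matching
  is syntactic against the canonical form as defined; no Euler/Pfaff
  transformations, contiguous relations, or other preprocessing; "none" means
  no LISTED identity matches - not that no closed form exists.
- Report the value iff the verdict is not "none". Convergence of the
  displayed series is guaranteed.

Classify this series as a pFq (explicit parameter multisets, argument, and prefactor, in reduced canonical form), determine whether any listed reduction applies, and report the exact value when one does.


x = -1 here; the reduced form reads 2F1, upper {-12, 2}, lower {15}, C = -2. Verdict: this is the Kummer evaluation I3 (x = -1; c = 15 equals 1+a-b for upper {-12, 2}: listed pattern). Value: -14.

First insight: t_0 being -2, the factorial ratio (C = -2, x = -1) (k+a-1)!/(a-1)! is a rising factorial (a)_k.
Step ratio: r(k) = -1 * (k-12) (k+2) / [(k+15) (k+1)] - rational; roots negated = parameters, x = -1, C = -2.


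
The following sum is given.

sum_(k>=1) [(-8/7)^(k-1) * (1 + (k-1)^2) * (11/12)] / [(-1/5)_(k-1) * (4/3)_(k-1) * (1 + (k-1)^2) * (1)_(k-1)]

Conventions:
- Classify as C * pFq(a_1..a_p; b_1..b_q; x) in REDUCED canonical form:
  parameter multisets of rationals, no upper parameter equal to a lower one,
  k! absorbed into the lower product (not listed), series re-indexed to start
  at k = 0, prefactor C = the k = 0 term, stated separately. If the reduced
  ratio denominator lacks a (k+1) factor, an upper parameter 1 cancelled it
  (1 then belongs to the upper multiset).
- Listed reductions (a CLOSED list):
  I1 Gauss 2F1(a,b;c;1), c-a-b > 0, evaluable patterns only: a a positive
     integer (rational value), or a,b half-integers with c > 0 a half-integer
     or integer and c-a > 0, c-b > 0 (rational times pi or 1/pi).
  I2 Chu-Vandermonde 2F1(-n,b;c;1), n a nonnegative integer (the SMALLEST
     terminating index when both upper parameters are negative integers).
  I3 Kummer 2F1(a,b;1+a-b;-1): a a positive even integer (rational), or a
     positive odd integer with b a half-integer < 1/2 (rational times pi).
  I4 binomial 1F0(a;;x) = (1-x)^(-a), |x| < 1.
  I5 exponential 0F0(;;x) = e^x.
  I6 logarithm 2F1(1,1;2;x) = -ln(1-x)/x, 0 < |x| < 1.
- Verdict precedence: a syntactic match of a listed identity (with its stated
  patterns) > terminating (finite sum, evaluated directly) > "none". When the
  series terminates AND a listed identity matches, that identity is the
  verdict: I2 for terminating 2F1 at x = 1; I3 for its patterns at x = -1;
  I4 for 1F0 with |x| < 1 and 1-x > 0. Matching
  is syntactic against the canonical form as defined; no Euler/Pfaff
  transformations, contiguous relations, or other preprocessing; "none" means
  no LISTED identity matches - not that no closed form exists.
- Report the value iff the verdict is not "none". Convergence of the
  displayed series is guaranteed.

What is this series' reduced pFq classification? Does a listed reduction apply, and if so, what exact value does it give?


The tell: from the first term 11/12: the factor k^2 + 1 cancels (top and bottom), leaving C = 11/12, x = -8/7.
Term ratio: r(k) = (-8/7) * 1 / [(k-1/5) (k+4/3) (k+1)] - rational; roots negated = parameters, x = (-8/7), C = 11/12.

Canonical form: C = 11/12 times 0F2 with upper {-}, lower {-1/5, 4/3}, x = -8/7. Verdict: none - at argument -8/7 the multisets {-} ; {-1/5, 4/3} match no listed identity.


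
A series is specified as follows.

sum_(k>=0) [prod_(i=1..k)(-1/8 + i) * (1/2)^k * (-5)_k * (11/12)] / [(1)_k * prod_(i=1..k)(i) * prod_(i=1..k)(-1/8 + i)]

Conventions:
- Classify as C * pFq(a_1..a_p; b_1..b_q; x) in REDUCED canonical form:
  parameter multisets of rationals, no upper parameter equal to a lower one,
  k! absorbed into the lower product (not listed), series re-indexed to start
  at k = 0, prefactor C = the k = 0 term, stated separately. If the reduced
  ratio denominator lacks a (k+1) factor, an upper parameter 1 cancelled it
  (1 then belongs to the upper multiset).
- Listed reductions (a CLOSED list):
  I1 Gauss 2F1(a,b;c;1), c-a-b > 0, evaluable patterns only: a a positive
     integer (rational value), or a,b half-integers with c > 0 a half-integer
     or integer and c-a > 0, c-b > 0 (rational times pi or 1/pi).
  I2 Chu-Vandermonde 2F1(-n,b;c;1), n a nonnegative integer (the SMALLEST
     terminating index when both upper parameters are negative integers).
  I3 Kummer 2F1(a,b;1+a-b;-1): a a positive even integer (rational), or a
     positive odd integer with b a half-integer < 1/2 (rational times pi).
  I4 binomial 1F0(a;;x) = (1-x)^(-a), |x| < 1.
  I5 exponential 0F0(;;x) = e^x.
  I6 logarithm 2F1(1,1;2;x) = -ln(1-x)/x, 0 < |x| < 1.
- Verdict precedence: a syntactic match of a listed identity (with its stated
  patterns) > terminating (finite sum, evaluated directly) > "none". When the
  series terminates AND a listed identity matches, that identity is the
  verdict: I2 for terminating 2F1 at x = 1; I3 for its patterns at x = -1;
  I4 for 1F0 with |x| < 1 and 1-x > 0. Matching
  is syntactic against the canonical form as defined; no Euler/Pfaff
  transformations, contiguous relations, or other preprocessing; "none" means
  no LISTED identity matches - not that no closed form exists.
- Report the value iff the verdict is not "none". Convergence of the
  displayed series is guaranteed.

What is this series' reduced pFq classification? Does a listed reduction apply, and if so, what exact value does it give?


The series (x = 1/2) is 1F1: upper {-5}, lower {1}, prefactor 11/12. Verdict: terminating at k = 5: the factor (-5)_k kills every later term; summing the 6 survivors is exact. Its exact value is -18821/46080.

The tell: from the first term 11/12: the running product (prefactor 11/12) telescopes to a rising factorial.
Term ratio: r(k) = (1/2) * (k-5) / [(k+1) (k+1)] ; factor over Q: parameters, x = (1/2), and C = 11/12.


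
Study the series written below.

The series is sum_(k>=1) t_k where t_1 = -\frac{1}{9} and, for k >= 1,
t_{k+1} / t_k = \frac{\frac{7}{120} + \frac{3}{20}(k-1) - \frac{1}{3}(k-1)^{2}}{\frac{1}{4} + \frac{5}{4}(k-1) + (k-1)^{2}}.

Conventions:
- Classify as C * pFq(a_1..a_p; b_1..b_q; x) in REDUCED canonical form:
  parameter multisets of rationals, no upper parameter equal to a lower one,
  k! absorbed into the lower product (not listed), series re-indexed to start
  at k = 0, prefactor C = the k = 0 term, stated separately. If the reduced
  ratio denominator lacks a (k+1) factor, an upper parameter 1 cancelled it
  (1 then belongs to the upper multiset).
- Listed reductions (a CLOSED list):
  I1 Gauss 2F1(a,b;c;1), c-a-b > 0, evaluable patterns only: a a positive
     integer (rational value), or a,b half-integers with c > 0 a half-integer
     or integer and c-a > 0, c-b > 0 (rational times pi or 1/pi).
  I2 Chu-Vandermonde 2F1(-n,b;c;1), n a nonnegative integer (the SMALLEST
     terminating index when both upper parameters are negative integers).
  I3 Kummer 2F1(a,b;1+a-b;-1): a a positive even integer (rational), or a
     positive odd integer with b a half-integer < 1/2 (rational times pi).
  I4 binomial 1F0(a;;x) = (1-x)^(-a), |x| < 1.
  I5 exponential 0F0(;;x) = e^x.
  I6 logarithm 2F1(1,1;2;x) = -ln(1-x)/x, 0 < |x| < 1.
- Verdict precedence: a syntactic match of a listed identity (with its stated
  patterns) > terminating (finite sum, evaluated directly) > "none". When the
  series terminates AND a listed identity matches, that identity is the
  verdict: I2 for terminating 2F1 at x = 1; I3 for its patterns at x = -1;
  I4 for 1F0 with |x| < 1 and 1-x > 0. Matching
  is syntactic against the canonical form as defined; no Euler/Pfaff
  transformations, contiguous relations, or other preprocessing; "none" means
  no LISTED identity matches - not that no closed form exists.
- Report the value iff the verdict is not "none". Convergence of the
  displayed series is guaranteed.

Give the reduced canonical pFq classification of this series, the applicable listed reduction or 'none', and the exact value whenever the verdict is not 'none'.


Reduced: x = -\frac{1}{3}, 1F0, upper = {-\frac{7}{10}}, lower = {-}, C = -\frac{1}{9}. Verdict at x = -\frac{1}{3}: the I4 binomial reduction matches (the 1F0 binomial series: exponent 7/10, x = -\frac{1}{3}). Hence: \left(-\frac{1}{9}\right) \cdot \left(\frac{4}{3}\right)^{\frac{7}{10}}.

Structural cue: t_0 = -\frac{1}{9} here, and the parameter 1/4 appears in both the upper and lower lists and cancels.
Consecutive-term ratio: r(k) = -\frac{1}{3} * (k-\frac{7}{10}) / [(k+1)] - rational in k. x = -\frac{1}{3}; t_0 = -\frac{1}{9}; negate the roots.


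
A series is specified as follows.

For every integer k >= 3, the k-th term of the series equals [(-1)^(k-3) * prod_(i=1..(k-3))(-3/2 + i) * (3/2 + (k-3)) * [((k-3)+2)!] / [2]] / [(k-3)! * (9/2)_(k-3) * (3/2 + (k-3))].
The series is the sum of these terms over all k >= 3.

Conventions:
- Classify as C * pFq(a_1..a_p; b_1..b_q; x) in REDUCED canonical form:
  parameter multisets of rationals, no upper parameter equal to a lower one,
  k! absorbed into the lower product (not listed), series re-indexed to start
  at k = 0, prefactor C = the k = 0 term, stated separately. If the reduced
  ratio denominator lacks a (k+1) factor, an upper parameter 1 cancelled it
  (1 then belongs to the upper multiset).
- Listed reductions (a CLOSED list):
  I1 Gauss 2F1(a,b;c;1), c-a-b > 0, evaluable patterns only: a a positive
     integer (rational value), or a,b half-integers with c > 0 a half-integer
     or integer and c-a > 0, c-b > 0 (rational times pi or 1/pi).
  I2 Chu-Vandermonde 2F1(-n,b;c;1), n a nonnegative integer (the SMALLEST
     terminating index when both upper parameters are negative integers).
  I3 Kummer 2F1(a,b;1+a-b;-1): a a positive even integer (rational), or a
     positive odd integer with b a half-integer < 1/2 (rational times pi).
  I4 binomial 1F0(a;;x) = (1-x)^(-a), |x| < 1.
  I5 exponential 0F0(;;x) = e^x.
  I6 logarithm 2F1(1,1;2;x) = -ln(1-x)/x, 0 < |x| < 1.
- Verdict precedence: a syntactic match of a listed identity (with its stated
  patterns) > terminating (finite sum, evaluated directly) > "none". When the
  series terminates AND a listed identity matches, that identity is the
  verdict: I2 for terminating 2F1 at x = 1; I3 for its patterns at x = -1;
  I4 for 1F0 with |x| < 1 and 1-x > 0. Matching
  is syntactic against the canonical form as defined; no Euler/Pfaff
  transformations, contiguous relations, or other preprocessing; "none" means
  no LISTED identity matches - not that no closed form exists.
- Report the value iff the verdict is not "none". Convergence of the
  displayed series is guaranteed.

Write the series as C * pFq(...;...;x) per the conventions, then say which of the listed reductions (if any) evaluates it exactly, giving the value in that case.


Reduced: x = -1, 2F1, upper = {-1/2, 3}, lower = {9/2}, C = 1. Verdict: the Kummer evaluation I3 fires (x = -1; c = 9/2 equals 1+a-b for upper {-1/2, 3}: listed pattern). Its exact value is (105/256) * pi.

First insight: with t_0 = 1, the running product (C = 1) telescopes to a rising factorial.
Adjacent-term ratio: r(k) = (-1) * (k-1/2) (k+3) / [(k+9/2) (k+1)] - rational; roots negated = parameters, x = (-1), C = 1.


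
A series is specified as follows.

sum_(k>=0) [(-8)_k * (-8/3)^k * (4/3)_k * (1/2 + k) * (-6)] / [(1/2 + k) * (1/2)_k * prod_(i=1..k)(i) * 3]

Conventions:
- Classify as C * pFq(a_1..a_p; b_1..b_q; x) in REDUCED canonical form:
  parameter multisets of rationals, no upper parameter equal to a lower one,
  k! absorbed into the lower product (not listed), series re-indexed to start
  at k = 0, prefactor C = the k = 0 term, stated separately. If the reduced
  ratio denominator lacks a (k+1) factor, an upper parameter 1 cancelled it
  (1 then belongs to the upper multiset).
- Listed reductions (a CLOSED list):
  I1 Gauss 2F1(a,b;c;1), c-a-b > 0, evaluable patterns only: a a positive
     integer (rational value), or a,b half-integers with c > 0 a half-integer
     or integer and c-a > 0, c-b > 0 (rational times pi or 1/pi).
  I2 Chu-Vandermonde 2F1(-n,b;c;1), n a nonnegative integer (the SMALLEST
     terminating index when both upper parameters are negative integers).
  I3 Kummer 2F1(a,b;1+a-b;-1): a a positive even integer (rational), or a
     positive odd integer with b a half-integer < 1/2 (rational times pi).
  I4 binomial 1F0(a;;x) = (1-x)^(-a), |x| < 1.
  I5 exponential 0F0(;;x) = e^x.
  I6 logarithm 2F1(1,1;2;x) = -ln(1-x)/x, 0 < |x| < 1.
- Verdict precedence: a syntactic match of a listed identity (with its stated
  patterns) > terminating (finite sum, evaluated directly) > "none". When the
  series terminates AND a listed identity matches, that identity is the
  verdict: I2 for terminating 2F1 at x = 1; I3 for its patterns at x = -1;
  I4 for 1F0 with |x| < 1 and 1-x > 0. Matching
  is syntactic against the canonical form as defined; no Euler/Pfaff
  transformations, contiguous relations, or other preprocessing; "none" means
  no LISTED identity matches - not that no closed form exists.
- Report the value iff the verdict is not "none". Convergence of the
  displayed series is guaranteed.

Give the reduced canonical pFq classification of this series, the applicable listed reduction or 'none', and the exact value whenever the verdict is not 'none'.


Key step: x = (-8/3) and the constant factors (prefactor -2) combine into one prefactor.
Consecutive-term ratio: r(k) = (-8/3) * (k-8) (k+4/3) / [(k+1/2) (k+1)] - rational in k. x = (-8/3); t_0 = -2; negate the roots.

The series (x = -8/3) is 2F1: upper {-8, 4/3}, lower {1/2}, prefactor -2. Verdict: terminating at k = 8: the factor (-8)_k kills every later term; summing the 9 survivors is exact. Its exact value is -22799555389295222/38354628411.


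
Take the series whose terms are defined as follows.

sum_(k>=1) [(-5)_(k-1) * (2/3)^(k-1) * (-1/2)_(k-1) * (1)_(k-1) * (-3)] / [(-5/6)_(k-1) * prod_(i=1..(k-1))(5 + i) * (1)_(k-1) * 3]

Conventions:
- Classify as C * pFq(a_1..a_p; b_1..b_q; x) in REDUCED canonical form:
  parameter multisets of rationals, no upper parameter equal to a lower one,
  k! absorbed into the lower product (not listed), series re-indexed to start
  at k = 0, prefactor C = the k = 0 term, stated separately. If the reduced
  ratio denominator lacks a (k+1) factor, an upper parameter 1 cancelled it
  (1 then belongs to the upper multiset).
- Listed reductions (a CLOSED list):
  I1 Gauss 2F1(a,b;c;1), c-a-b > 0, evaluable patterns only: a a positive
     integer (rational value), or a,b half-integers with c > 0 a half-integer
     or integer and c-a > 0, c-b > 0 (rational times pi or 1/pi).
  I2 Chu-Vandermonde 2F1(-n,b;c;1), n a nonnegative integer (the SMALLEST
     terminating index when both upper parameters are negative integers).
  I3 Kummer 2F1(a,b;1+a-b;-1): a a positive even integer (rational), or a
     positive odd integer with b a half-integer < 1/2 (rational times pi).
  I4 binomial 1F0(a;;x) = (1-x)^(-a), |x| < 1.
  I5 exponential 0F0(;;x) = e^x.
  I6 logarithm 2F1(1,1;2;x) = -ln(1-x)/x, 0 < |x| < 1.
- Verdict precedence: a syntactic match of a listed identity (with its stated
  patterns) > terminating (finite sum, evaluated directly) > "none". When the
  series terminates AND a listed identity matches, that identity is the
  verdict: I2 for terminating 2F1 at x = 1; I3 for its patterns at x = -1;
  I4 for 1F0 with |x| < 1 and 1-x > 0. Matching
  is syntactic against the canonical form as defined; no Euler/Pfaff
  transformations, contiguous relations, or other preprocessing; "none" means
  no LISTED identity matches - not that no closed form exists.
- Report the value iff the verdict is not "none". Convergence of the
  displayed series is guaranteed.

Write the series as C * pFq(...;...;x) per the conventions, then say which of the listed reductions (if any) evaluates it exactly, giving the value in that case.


This is -1 * 3F2(-5, -1/2, 1; -5/6, 6; 2/3) in reduced canonical form. Verdict: terminating - no listed pattern fits, but -5 in the upper list cuts the series at k = 5; direct evaluation. Its exact value is -11432/12103.

First insight: with t_0 = -1, the lower running product (prefactor -1) is a rising factorial.
Adjacent-term ratio: r(k) = (2/3) * (k-5) (k-1/2) (k+1) / [(k-5/6) (k+6) (k+1)] - rational in k. x = (2/3); t_0 = -1; negate the roots.


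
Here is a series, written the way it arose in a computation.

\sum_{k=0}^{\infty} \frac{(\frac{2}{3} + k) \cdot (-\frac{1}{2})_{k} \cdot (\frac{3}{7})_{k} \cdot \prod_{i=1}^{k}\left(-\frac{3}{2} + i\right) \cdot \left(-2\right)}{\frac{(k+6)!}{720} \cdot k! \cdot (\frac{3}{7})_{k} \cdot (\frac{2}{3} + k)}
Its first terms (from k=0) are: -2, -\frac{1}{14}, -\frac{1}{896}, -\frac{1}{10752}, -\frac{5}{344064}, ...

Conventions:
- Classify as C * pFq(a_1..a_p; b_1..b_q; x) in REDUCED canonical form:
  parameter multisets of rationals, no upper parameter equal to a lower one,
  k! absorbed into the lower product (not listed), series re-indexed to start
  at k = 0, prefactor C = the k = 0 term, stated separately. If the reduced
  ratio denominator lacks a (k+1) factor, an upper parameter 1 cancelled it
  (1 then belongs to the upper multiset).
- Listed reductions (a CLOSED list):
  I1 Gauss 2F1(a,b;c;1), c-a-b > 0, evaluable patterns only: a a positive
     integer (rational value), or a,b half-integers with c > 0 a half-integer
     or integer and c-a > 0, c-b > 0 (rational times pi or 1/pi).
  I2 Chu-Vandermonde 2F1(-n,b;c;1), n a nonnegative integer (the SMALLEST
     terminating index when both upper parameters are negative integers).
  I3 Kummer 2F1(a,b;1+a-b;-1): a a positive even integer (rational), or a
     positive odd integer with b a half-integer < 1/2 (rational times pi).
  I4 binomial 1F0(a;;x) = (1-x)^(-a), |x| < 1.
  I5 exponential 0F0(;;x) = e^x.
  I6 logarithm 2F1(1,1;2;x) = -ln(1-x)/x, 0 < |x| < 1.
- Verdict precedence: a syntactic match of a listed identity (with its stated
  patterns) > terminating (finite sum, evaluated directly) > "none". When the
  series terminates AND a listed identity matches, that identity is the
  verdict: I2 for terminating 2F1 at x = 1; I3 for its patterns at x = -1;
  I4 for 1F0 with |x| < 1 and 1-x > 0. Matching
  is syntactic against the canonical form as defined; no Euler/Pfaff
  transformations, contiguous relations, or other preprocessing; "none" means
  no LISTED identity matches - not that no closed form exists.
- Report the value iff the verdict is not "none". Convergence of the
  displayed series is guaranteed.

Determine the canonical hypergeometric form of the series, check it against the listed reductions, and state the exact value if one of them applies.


First insight: t_0 being -2, the running product (C = -2) telescopes to a rising factorial.
Adjacent-term ratio: r(k) = 1 * (k-\frac{1}{2}) (k-\frac{1}{2}) / [(k+7) (k+1)] - poly over poly, x = 1 from leading terms; C = -2 at k = 0.

Classification (C = -2): 2F1 with upper {-\frac{1}{2}, -\frac{1}{2}}, lower {7}, argument x = 1. Verdict: the half-integer Gauss pattern (I1) applies (x = 1; upper {-\frac{1}{2}, -\frac{1}{2}} half-integers, c = 7 in the evaluable pattern). Exact value: \left(-\frac{8388608}{1288287}\right) / \pi.
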